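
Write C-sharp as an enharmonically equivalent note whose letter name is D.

Db

Plain D sits 1 semitone above C#, so on the letter D the same pitch needs a flat: Db.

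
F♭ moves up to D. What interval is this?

The letter names run F→D, a span of 5 letter steps, so the interval is some kind of sixth.
Fb to D is 10 semitones. A major sixth is 9, so 10 makes it augmented.

augmented sixth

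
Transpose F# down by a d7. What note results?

A seventh below F lands on the letter G.
A diminished seventh spans 9 semitones, so F# moves to pitch class 9. On the letter G that is G##.

G##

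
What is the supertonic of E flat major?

F

Degree 2 takes the letter 1 step above E, which is F.
In major, degree 2 sits 2 semitones above the tonic. Eb + 2 semitones is pitch class 5, spelled on F as F.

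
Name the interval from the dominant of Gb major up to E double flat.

minor second

The dominant of Gb major is Db.
Db up to Ebb: letters D→E make it a second; 1 semitone makes it minor.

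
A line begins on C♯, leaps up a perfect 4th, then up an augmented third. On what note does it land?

A##

A perfect fourth up from C# is F# (letter F, 5 semitones up).
An augmented third up from F# is A## (letter A, 5 semitones up).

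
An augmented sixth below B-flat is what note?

B down a major sixth is D, so the target letter is D.
From Bb, an augmented sixth is 10 semitones down: Dbb.

Dbb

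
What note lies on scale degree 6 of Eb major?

C

Degree 6 takes the letter 5 steps above E, which is C.
In major, degree 6 sits 9 semitones above the tonic. Eb + 9 semitones is pitch class 0, spelled on C as C.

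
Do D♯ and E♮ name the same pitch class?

No

Two spellings are enharmonically equivalent only if they share a pitch class.
Here D# → 3, E → 4; 3 ≠ 4, so they are not.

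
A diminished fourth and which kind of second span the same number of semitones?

doubly augmented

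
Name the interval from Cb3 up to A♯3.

doubly augmented sixth

The letter names run C→A, a span of 5 letter steps, so the interval is some kind of sixth.
Cb to A# is 11 semitones. A major sixth is 9, so 11 makes it doubly augmented.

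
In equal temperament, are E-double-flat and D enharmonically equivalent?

Ebb is pitch class 2; D is pitch class 2.
All spellings map to pitch class 2, so they are enharmonically equivalent.

Yes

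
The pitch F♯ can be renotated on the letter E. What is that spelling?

Plain E sits 2 semitones below F#, so on the letter E the same pitch needs a double sharp: E##.

E##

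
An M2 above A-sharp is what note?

B#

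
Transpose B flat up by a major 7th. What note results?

A

A seventh above B lands on the letter A.
A major seventh spans 11 semitones, so Bb moves to pitch class 9. On the letter A that is A.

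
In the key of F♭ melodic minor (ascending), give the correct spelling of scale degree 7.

The Fb melodic minor (ascending) scale runs Fb Gb Abb Bbb Cb Db Eb.
Degree 7 is Eb.

Eb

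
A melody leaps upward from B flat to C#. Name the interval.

The letter names run B→C, a span of 1 letter step, so the interval is some kind of second.
Bb to C# is 3 semitones. A major second is 2, so 3 makes it augmented.

augmented second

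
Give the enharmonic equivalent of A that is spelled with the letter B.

Bbb

A is pitch class 9. The letter B alone is pitch class 11.
To reach pitch class 9 from B requires an offset of -2 semitones, i.e. double flat: Bbb.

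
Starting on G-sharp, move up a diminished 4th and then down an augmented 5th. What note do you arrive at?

Fb

A diminished fourth up from G# is C (letter C, 4 semitones up).
An augmented fifth down from C is Fb (letter F, 8 semitones down).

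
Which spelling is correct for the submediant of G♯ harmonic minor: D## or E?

Each scale degree takes a distinct letter name. Degree 6 of a scale on G must use the letter E.
E and D## are enharmonically the same pitch, but only E uses the letter E, so it is the correct spelling here.

E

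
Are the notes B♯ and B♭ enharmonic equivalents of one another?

Two spellings are enharmonically equivalent only if they share a pitch class.
Here B# → 0, Bb → 10; 0 ≠ 10, so they are not.

No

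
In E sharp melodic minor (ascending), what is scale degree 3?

Degree 3 takes the letter 2 steps above E, which is G.
In melodic minor (ascending), degree 3 sits 3 semitones above the tonic. E# + 3 semitones is pitch class 8, spelled on G as G#.

G#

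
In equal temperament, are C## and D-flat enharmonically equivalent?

Two spellings are enharmonically equivalent only if they share a pitch class.
Here C## → 2, Db → 1; 1 ≠ 2, so they are not.

No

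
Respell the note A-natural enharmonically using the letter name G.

G##

Plain G sits 2 semitones below A, so on the letter G the same pitch needs a double sharp: G##.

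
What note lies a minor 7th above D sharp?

C#

A seventh above D lands on the letter C.
A minor seventh spans 10 semitones, so D# moves to pitch class 1. On the letter C that is C#.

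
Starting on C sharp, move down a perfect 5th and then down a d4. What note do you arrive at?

C##

A perfect fifth down from C# is F# (letter F, 7 semitones down).
A diminished fourth down from F# is C## (letter C, 4 semitones down).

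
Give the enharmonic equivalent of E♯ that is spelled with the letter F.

F

E# is pitch class 5. The letter F alone is pitch class 5.
Pitch class 5 on F needs no accidental: F.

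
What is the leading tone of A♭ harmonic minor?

G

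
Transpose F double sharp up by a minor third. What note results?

A#

F up a major third is A, so the target letter is A.
From F##, a minor third is 3 semitones up: A#.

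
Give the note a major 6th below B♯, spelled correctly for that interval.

D#

A sixth below B lands on the letter D.
A major sixth spans 9 semitones, so B# moves to pitch class 3. On the letter D that is D#.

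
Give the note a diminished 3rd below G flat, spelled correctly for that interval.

G down a major third is Eb, so the target letter is E.
From Gb, a diminished third is 2 semitones down: E.

E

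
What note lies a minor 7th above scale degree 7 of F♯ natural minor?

D

Scale degree 7 of F# natural minor is E.
A minor seventh (10 semitones) above E lands on the letter D, giving D.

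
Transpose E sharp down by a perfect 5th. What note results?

A fifth below E lands on the letter A.
A perfect fifth spans 7 semitones, so E# moves to pitch class 10. On the letter A that is A#.

A#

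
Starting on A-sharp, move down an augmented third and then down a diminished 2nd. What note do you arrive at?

E#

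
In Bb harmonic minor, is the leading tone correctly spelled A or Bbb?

Each scale degree takes a distinct letter name. Degree 7 of a scale on B must use the letter A.
A and Bbb are enharmonically the same pitch, but only A uses the letter A, so it is the correct spelling here.

A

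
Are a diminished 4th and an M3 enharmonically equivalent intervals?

Yes

A diminished fourth spans 4 semitones; a major third spans 4.
They are enharmonically equivalent.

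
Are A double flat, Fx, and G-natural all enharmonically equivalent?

Yes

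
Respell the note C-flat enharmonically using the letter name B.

Cb is pitch class 11. The letter B alone is pitch class 11.
Pitch class 11 on B needs no accidental: B.

B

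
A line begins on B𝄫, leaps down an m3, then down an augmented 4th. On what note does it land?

Dbb

A minor third down from Bbb is Gb (letter G, 3 semitones down).
An augmented fourth down from Gb is Dbb (letter D, 6 semitones down).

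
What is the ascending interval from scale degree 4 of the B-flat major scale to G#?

augmented third

Scale degree 4 of Bb major is Eb.
Eb up to G#: letters E→G make it a third; 5 semitones makes it augmented.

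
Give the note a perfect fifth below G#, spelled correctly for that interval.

C#

A fifth below G lands on the letter C.
A perfect fifth spans 7 semitones, so G# moves to pitch class 1. On the letter C that is C#.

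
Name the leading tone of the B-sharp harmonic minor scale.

A##

Degree 7 takes the letter 6 steps above B, which is A.
In harmonic minor, degree 7 sits 11 semitones above the tonic. B# + 11 semitones is pitch class 11, spelled on A as A##.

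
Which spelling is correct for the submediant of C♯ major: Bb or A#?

A#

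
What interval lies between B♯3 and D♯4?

minor third

The letter names run B→D, a span of 2 letter steps, so the interval is some kind of third.
B# to D# is 3 semitones. A major third is 4, so 3 makes it minor.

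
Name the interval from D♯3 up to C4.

Counting letters D–E–F–G–A–B–C gives a seventh.
D#→C = 9 semitones, 2 narrower than the major seventh (11), so diminished.

diminished seventh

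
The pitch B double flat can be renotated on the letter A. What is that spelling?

A

Bbb is pitch class 9. The letter A alone is pitch class 9.
Pitch class 9 on A needs no accidental: A.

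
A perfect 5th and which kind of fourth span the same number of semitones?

doubly augmented

A perfect fifth spans 7 semitones.
A fourth spanning 7 semitones is doubly augmented (the perfect fourth is 5).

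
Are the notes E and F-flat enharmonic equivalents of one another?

E = pitch class 4 and Fb = pitch class 4 — the same pitch class, so they are enharmonic equivalents.

Yes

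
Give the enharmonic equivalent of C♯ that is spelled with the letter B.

Plain B sits 2 semitones below C#, so on the letter B the same pitch needs a double sharp: B##.

B##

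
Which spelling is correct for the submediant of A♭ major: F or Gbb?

Each scale degree takes a distinct letter name. Degree 6 of a scale on A must use the letter F.
F and Gbb are enharmonically the same pitch, but only F uses the letter F, so it is the correct spelling here.

F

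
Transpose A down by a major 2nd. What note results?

G

A second below A lands on the letter G.
A major second spans 2 semitones, so A moves to pitch class 7. On the letter G that is G.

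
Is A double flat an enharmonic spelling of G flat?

Abb is pitch class 7; Gb is pitch class 6.
The pitch classes differ (7 vs. 6), so they are not enharmonic equivalents.

No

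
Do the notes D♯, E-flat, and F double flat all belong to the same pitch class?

Yes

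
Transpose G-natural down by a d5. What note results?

A fifth below G lands on the letter C.
A diminished fifth spans 6 semitones, so G moves to pitch class 1. On the letter C that is C#.

C#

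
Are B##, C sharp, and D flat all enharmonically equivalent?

Yes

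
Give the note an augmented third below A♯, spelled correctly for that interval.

A down a major third is F, so the target letter is F.
From A#, an augmented third is 5 semitones down: F.

F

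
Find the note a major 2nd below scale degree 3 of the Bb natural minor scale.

Cb

Scale degree 3 of Bb natural minor is Db.
A major second (2 semitones) below Db lands on the letter C, giving Cb.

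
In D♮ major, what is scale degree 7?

C#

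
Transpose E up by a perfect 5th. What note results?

B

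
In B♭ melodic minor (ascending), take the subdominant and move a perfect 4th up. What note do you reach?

Ab

The subdominant of Bb melodic minor (ascending) is Eb.
A perfect fourth (5 semitones) above Eb lands on the letter A, giving Ab.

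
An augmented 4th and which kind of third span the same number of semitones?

doubly augmented

An augmented fourth spans 6 semitones.
A third spanning 6 semitones is doubly augmented (the major third is 4).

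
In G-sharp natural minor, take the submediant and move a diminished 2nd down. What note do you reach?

D##

The submediant of G# natural minor is E.
A diminished second (0 semitones) below E lands on the letter D, giving D##.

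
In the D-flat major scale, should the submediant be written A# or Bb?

Each scale degree takes a distinct letter name. Degree 6 of a scale on D must use the letter B.
Bb and A# are enharmonically the same pitch, but only Bb uses the letter B, so it is the correct spelling here.

Bb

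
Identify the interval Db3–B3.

augmented sixth

The letter names run D→B, a span of 5 letter steps, so the interval is some kind of sixth.
Db to B is 10 semitones. A major sixth is 9, so 10 makes it augmented.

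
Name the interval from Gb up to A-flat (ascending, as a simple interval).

The letter names run G→A, a span of 1 letter step, so the interval is some kind of second.
Gb to Ab is 2 semitones. A major second is 2, so 2 makes it major.

major second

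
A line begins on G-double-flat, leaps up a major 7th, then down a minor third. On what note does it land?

A major seventh up from Gbb is Fb (letter F, 11 semitones up).
A minor third down from Fb is Db (letter D, 3 semitones down).

Db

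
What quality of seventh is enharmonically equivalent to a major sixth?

diminished

A major sixth spans 9 semitones.
A seventh spanning 9 semitones is diminished (the major seventh is 11).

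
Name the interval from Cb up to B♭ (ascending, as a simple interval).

Counting letters C–D–E–F–G–A–B gives a seventh.
Cb→Bb = 11 semitones, exactly the major seventh.

major seventh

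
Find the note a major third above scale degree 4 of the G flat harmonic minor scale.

Eb

Scale degree 4 of Gb harmonic minor is Cb.
A major third (4 semitones) above Cb lands on the letter E, giving Eb.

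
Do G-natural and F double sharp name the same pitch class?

Yes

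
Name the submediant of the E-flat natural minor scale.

Cb

The Eb natural minor scale runs Eb F Gb Ab Bb Cb Db.
Degree 6 is Cb.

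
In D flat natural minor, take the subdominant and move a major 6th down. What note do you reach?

The subdominant of Db natural minor is Gb.
A major sixth (9 semitones) below Gb lands on the letter B, giving Bbb.

Bbb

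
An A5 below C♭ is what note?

Fbb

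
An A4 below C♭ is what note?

A fourth below C lands on the letter G.
An augmented fourth spans 6 semitones, so Cb moves to pitch class 5. On the letter G that is Gbb.

Gbb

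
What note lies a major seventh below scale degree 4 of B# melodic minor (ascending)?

Scale degree 4 of B# melodic minor (ascending) is E#.
A major seventh (11 semitones) below E# lands on the letter F, giving F#.

F#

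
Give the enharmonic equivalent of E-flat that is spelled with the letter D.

Plain D sits 1 semitone below Eb, so on the letter D the same pitch needs a sharp: D#.

D#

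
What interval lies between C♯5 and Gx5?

augmented fifth

The letter names run C→G, a span of 4 letter steps, so the interval is some kind of fifth.
C# to G## is 8 semitones. A perfect fifth is 7, so 8 makes it augmented.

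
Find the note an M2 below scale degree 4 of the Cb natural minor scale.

Ebb

Scale degree 4 of Cb natural minor is Fb.
A major second (2 semitones) below Fb lands on the letter E, giving Ebb.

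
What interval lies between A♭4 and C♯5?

augmented third

The letter names run A→C, a span of 2 letter steps, so the interval is some kind of third.
Ab to C# is 5 semitones. A major third is 4, so 5 makes it augmented.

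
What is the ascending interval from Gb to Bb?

major third

The letter names run G→B, a span of 2 letter steps, so the interval is some kind of third.
Gb to Bb is 4 semitones. A major third is 4, so 4 makes it major.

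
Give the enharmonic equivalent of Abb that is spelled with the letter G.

Abb is pitch class 7. The letter G alone is pitch class 7.
Pitch class 7 on G needs no accidental: G.

G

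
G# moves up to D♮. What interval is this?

diminished fifth

Counting letters G–A–B–C–D gives a fifth.
G#→D = 6 semitones, 1 narrower than the perfect fifth (7), so diminished.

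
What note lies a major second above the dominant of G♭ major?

Eb

The dominant of Gb major is Db.
A major second (2 semitones) above Db lands on the letter E, giving Eb.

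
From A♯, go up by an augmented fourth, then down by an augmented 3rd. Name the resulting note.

B

An augmented fourth up from A# is D## (letter D, 6 semitones up).
An augmented third down from D## is B (letter B, 5 semitones down).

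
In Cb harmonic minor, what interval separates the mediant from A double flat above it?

The mediant of Cb harmonic minor is Ebb.
Ebb up to Abb: letters E→A make it a fourth; 5 semitones makes it perfect.

perfect fourth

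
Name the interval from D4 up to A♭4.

diminished fifth

The letter names run D→A, a span of 4 letter steps, so the interval is some kind of fifth.
D to Ab is 6 semitones. A perfect fifth is 7, so 6 makes it diminished.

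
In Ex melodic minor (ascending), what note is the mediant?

Degree 3 takes the letter 2 steps above E, which is G.
In melodic minor (ascending), degree 3 sits 3 semitones above the tonic. E## + 3 semitones is pitch class 9, spelled on G as G##.

G##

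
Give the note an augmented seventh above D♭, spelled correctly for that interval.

D up a major seventh is C#, so the target letter is C.
From Db, an augmented seventh is 12 semitones up: C#.

C#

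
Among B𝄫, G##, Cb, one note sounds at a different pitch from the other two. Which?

Cb

In 12-tone equal temperament, enharmonic equivalents share a pitch class. Bbb is pitch class 9; G## is pitch class 9; Cb is pitch class 11.
Bbb and G## share pitch class 9, while Cb is pitch class 11.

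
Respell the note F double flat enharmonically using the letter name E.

Fbb is pitch class 3. The letter E alone is pitch class 4.
To reach pitch class 3 from E requires an offset of -1 semitone, i.e. flat: Eb.

Eb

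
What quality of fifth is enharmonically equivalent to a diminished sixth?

perfect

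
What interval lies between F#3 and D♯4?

The letter names run F→D, a span of 5 letter steps, so the interval is some kind of sixth.
F# to D# is 9 semitones. A major sixth is 9, so 9 makes it major.

major sixth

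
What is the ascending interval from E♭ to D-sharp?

augmented seventh

The letter names run E→D, a span of 6 letter steps, so the interval is some kind of seventh.
Eb to D# is 12 semitones. A major seventh is 11, so 12 makes it augmented.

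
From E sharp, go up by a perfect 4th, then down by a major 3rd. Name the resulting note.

A perfect fourth up from E# is A# (letter A, 5 semitones up).
A major third down from A# is F# (letter F, 4 semitones down).

F#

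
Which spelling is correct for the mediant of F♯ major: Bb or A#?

Each scale degree takes a distinct letter name. Degree 3 of a scale on F must use the letter A.
A# and Bb are enharmonically the same pitch, but only A# uses the letter A, so it is the correct spelling here.

A#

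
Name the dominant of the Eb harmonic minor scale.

Bb

Degree 5 takes the letter 4 steps above E, which is B.
In harmonic minor, degree 5 sits 7 semitones above the tonic. Eb + 7 semitones is pitch class 10, spelled on B as Bb.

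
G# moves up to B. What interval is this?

minor third

Counting letters G–A–B gives a third.
G#→B = 3 semitones, 1 narrower than the major third (4), so minor.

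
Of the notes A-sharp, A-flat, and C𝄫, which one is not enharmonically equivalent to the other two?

Ab

In 12-tone equal temperament, enharmonic equivalents share a pitch class. A# is pitch class 10; Ab is pitch class 8; Cbb is pitch class 10.
A# and Cbb share pitch class 10, while Ab is pitch class 8.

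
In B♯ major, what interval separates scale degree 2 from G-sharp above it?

Scale degree 2 of B# major is C##.
C## up to G#: letters C→G make it a fifth; 6 semitones makes it diminished.

diminished fifth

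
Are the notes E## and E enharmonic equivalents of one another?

No

E## is pitch class 6; E is pitch class 4.
The pitch classes differ (6 vs. 4), so they are not enharmonic equivalents.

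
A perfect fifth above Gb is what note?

G up a perfect fifth is D, so the target letter is D.
From Gb, a perfect fifth is 7 semitones up: Db.

Db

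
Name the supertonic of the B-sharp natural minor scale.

The B# natural minor scale runs B# C## D# E# F## G# A#.
Degree 2 is C##.

C##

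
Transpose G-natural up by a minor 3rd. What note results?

Bb

A third above G lands on the letter B.
A minor third spans 3 semitones, so G moves to pitch class 10. On the letter B that is Bb.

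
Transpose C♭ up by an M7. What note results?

Bb

A seventh above C lands on the letter B.
A major seventh spans 11 semitones, so Cb moves to pitch class 10. On the letter B that is Bb.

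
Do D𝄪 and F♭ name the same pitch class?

Yes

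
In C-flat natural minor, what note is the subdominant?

Fb

Degree 4 takes the letter 3 steps above C, which is F.
In natural minor, degree 4 sits 5 semitones above the tonic. Cb + 5 semitones is pitch class 4, spelled on F as Fb.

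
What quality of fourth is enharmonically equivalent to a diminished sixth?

A diminished sixth spans 7 semitones.
A fourth spanning 7 semitones is doubly augmented (the perfect fourth is 5).

doubly augmented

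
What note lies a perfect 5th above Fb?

F up a perfect fifth is C, so the target letter is C.
From Fb, a perfect fifth is 7 semitones up: Cb.

Cb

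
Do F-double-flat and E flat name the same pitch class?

Fbb is pitch class 3; Eb is pitch class 3.
All spellings map to pitch class 3, so they are enharmonically equivalent.

Yes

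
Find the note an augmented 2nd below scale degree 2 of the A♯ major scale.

Scale degree 2 of A# major is B#.
An augmented second (3 semitones) below B# lands on the letter A, giving A.

A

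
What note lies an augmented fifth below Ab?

A fifth below A lands on the letter D.
An augmented fifth spans 8 semitones, so Ab moves to pitch class 0. On the letter D that is Dbb.

Dbb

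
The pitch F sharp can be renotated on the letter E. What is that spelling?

Plain E sits 2 semitones below F#, so on the letter E the same pitch needs a double sharp: E##.

E##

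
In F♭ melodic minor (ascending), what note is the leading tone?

Eb

Degree 7 takes the letter 6 steps above F, which is E.
In melodic minor (ascending), degree 7 sits 11 semitones above the tonic. Fb + 11 semitones is pitch class 3, spelled on E as Eb.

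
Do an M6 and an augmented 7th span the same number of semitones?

A major sixth spans 9 semitones; an augmented seventh spans 12.
The spans differ, so they are not enharmonic equivalents.

No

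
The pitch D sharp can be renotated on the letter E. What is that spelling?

Eb

D# is pitch class 3. The letter E alone is pitch class 4.
To reach pitch class 3 from E requires an offset of -1 semitone, i.e. flat: Eb.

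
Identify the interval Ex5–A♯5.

The letter names run E→A, a span of 3 letter steps, so the interval is some kind of fourth.
E## to A# is 4 semitones. A perfect fourth is 5, so 4 makes it diminished.

diminished fourth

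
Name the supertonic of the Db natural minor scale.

Eb

The Db natural minor scale runs Db Eb Fb Gb Ab Bbb Cb.
Degree 2 is Eb.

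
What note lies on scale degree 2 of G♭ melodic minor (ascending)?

The Gb melodic minor (ascending) scale runs Gb Ab Bbb Cb Db Eb F.
Degree 2 is Ab.

Ab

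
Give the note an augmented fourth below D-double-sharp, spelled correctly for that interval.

A fourth below D lands on the letter A.
An augmented fourth spans 6 semitones, so D## moves to pitch class 10. On the letter A that is A#.

A#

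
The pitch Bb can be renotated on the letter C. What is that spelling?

Cbb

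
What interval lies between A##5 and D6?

doubly diminished fourth

Counting letters A–B–C–D gives a fourth.
A##→D = 3 semitones, 2 narrower than the perfect fourth (5), so doubly diminished.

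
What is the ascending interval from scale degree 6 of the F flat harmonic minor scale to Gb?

augmented fourth

Scale degree 6 of Fb harmonic minor is Dbb.
Dbb up to Gb: letters D→G make it a fourth; 6 semitones makes it augmented.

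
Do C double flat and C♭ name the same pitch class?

No

Two spellings are enharmonically equivalent only if they share a pitch class.
Here Cbb → 10, Cb → 11; 10 ≠ 11, so they are not.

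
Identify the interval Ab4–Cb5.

The letter names run A→C, a span of 2 letter steps, so the interval is some kind of third.
Ab to Cb is 3 semitones. A major third is 4, so 3 makes it minor.

minor third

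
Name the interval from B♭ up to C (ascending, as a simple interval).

Counting letters B–C gives a second.
Bb→C = 2 semitones, exactly the major second.

major second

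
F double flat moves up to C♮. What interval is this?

doubly augmented fifth

The letter names run F→C, a span of 4 letter steps, so the interval is some kind of fifth.
Fbb to C is 9 semitones. A perfect fifth is 7, so 9 makes it doubly augmented.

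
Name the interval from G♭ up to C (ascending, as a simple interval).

augmented fourth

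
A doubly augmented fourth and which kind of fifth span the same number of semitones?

A doubly augmented fourth spans 7 semitones.
A fifth spanning 7 semitones is perfect (the perfect fifth is 7).

perfect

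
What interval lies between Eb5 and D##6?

doubly augmented seventh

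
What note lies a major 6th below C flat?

A sixth below C lands on the letter E.
A major sixth spans 9 semitones, so Cb moves to pitch class 2. On the letter E that is Ebb.

Ebb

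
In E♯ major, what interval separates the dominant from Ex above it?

augmented fourth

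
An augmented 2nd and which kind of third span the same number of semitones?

minor

An augmented second spans 3 semitones.
A third spanning 3 semitones is minor (the major third is 4).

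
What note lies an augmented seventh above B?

A##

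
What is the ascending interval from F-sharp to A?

minor third

Counting letters F–G–A gives a third.
F#→A = 3 semitones, 1 narrower than the major third (4), so minor.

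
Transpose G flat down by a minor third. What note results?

A third below G lands on the letter E.
A minor third spans 3 semitones, so Gb moves to pitch class 3. On the letter E that is Eb.

Eb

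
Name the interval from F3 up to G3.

Counting letters F–G gives a second.
F→G = 2 semitones, exactly the major second.

major second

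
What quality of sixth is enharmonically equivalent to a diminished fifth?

doubly diminished

A diminished fifth spans 6 semitones.
A sixth spanning 6 semitones is doubly diminished (the major sixth is 9).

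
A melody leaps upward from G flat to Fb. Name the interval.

Counting letters G–A–B–C–D–E–F gives a seventh.
Gb→Fb = 10 semitones, 1 narrower than the major seventh (11), so minor.

minor seventh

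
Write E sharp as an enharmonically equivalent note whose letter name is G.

Gbb

Plain G sits 2 semitones above E#, so on the letter G the same pitch needs a double flat: Gbb.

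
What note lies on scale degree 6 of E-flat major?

C

The Eb major scale runs Eb F G Ab Bb C D.
Degree 6 is C.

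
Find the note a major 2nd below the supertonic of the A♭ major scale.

Ab

The supertonic of Ab major is Bb.
A major second (2 semitones) below Bb lands on the letter A, giving Ab.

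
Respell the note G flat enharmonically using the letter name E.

E##

Gb is pitch class 6. The letter E alone is pitch class 4.
To reach pitch class 6 from E requires an offset of +2 semitones, i.e. double sharp: E##.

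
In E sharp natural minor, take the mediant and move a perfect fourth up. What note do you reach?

The mediant of E# natural minor is G#.
A perfect fourth (5 semitones) above G# lands on the letter C, giving C#.

C#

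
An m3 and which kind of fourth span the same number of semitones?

A minor third spans 3 semitones.
A fourth spanning 3 semitones is doubly diminished (the perfect fourth is 5).

doubly diminished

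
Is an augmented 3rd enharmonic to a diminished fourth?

An augmented third spans 5 semitones; a diminished fourth spans 4.
The spans differ, so they are not enharmonic equivalents.

No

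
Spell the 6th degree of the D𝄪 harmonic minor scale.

B#

Degree 6 takes the letter 5 steps above D, which is B.
In harmonic minor, degree 6 sits 8 semitones above the tonic. D## + 8 semitones is pitch class 0, spelled on B as B#.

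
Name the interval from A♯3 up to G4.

diminished seventh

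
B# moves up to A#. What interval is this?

minor seventh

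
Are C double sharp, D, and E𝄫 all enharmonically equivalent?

Yes

C## = pitch class 2 and D = pitch class 2 and Ebb = pitch class 2 — the same pitch class, so they are enharmonic equivalents.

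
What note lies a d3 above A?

Cb

A up a major third is C#, so the target letter is C.
From A, a diminished third is 2 semitones up: Cb.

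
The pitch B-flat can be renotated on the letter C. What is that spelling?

Bb is pitch class 10. The letter C alone is pitch class 0.
To reach pitch class 10 from C requires an offset of -2 semitones, i.e. double flat: Cbb.

Cbb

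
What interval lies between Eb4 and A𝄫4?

diminished fourth

The letter names run E→A, a span of 3 letter steps, so the interval is some kind of fourth.
Eb to Abb is 4 semitones. A perfect fourth is 5, so 4 makes it diminished.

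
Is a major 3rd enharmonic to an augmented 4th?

A major third spans 4 semitones; an augmented fourth spans 6.
The spans differ, so they are not enharmonic equivalents.

No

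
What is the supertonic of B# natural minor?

The B# natural minor scale runs B# C## D# E# F## G# A#.
Degree 2 is C##.

C##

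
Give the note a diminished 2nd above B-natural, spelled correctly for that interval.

B up a major second is C#, so the target letter is C.
From B, a diminished second is 0 semitones up: Cb.

Cb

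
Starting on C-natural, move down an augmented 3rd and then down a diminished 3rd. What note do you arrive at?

An augmented third down from C is Abb (letter A, 5 semitones down).
A diminished third down from Abb is F (letter F, 2 semitones down).

F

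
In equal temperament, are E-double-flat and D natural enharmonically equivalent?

Yes

Ebb is pitch class 2; D is pitch class 2.
All spellings map to pitch class 2, so they are enharmonically equivalent.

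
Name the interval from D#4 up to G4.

diminished fourth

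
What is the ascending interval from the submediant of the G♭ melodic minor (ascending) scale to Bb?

perfect fifth

The submediant of Gb melodic minor (ascending) is Eb.
Eb up to Bb: letters E→B make it a fifth; 7 semitones makes it perfect.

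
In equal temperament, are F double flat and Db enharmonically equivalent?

No

Fbb is pitch class 3; Db is pitch class 1.
The pitch classes differ (3 vs. 1), so they are not enharmonic equivalents.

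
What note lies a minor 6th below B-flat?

B down a major sixth is D, so the target letter is D.
From Bb, a minor sixth is 8 semitones down: D.

D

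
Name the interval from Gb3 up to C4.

The letter names run G→C, a span of 3 letter steps, so the interval is some kind of fourth.
Gb to C is 6 semitones. A perfect fourth is 5, so 6 makes it augmented.

augmented fourth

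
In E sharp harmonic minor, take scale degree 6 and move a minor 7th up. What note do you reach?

B

Scale degree 6 of E# harmonic minor is C#.
A minor seventh (10 semitones) above C# lands on the letter B, giving B.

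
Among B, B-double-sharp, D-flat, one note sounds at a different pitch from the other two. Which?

B

In 12-tone equal temperament, enharmonic equivalents share a pitch class. B is pitch class 11; B## is pitch class 1; Db is pitch class 1.
B## and Db share pitch class 1, while B is pitch class 11.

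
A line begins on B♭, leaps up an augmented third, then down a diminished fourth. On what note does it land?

An augmented third up from Bb is D# (letter D, 5 semitones up).
A diminished fourth down from D# is A## (letter A, 4 semitones down).

A##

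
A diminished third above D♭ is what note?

Fbb

D up a major third is F#, so the target letter is F.
From Db, a diminished third is 2 semitones up: Fbb.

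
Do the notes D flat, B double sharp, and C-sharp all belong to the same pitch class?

Db is pitch class 1; B## is pitch class 1; C# is pitch class 1.
All spellings map to pitch class 1, so they are enharmonically equivalent.

Yes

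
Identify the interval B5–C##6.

augmented second

The letter names run B→C, a span of 1 letter step, so the interval is some kind of second.
B to C## is 3 semitones. A major second is 2, so 3 makes it augmented.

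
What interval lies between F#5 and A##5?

Counting letters F–G–A gives a third.
F#→A## = 5 semitones, 1 wider than the major third (4), so augmented.

augmented third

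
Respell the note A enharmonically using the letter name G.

G##

Plain G sits 2 semitones below A, so on the letter G the same pitch needs a double sharp: G##.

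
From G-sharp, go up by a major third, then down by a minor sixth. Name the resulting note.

D##

A major third up from G# is B# (letter B, 4 semitones up).
A minor sixth down from B# is D## (letter D, 8 semitones down).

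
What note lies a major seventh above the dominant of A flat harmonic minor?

The dominant of Ab harmonic minor is Eb.
A major seventh (11 semitones) above Eb lands on the letter D, giving D.

D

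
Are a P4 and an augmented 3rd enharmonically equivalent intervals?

A perfect fourth spans 5 semitones; an augmented third spans 5.
They are enharmonically equivalent.

Yes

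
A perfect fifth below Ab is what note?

A fifth below A lands on the letter D.
A perfect fifth spans 7 semitones, so Ab moves to pitch class 1. On the letter D that is Db.

Db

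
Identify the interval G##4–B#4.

The letter names run G→B, a span of 2 letter steps, so the interval is some kind of third.
G## to B# is 3 semitones. A major third is 4, so 3 makes it minor.

minor third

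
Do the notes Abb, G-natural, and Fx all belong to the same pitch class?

Abb is pitch class 7; G is pitch class 7; F## is pitch class 7.
All spellings map to pitch class 7, so they are enharmonically equivalent.

Yes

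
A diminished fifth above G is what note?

G up a perfect fifth is D, so the target letter is D.
From G, a diminished fifth is 6 semitones up: Db.

Db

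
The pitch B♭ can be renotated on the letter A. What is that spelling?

A#

Bb is pitch class 10. The letter A alone is pitch class 9.
To reach pitch class 10 from A requires an offset of +1 semitone, i.e. sharp: A#.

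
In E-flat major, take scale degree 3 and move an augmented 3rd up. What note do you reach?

B#

Scale degree 3 of Eb major is G.
An augmented third (5 semitones) above G lands on the letter B, giving B#.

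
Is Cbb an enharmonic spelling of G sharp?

Two spellings are enharmonically equivalent only if they share a pitch class.
Here Cbb → 10, G# → 8; 8 ≠ 10, so they are not.

No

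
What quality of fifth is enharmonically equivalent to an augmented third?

doubly diminished

An augmented third spans 5 semitones.
A fifth spanning 5 semitones is doubly diminished (the perfect fifth is 7).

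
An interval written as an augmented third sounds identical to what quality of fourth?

An augmented third spans 5 semitones.
A fourth spanning 5 semitones is perfect (the perfect fourth is 5).

perfect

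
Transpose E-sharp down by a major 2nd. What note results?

D#

A second below E lands on the letter D.
A major second spans 2 semitones, so E# moves to pitch class 3. On the letter D that is D#.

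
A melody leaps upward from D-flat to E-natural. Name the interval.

The letter names run D→E, a span of 1 letter step, so the interval is some kind of second.
Db to E is 3 semitones. A major second is 2, so 3 makes it augmented.

augmented second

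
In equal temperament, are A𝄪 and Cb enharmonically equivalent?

A## is pitch class 11; Cb is pitch class 11.
All spellings map to pitch class 11, so they are enharmonically equivalent.

Yes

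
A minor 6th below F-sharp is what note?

A#

A sixth below F lands on the letter A.
A minor sixth spans 8 semitones, so F# moves to pitch class 10. On the letter A that is A#.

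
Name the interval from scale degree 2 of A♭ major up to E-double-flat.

Scale degree 2 of Ab major is Bb.
Bb up to Ebb: letters B→E make it a fourth; 4 semitones makes it diminished.

diminished fourth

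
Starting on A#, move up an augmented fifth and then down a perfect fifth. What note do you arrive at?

An augmented fifth up from A# is E## (letter E, 8 semitones up).
A perfect fifth down from E## is A## (letter A, 7 semitones down).

A##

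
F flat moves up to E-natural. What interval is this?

augmented seventh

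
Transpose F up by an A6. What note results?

D#

A sixth above F lands on the letter D.
An augmented sixth spans 10 semitones, so F moves to pitch class 3. On the letter D that is D#.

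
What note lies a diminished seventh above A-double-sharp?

G#

A seventh above A lands on the letter G.
A diminished seventh spans 9 semitones, so A## moves to pitch class 8. On the letter G that is G#.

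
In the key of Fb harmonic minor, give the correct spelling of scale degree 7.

Eb

The Fb harmonic minor scale runs Fb Gb Abb Bbb Cb Dbb Eb.
Degree 7 is Eb.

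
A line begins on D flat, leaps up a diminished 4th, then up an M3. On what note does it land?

Bbb

A diminished fourth up from Db is Gbb (letter G, 4 semitones up).
A major third up from Gbb is Bbb (letter B, 4 semitones up).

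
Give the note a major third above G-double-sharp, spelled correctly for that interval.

G up a major third is B, so the target letter is B.
From G##, a major third is 4 semitones up: B##.

B##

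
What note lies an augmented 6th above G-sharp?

A sixth above G lands on the letter E.
An augmented sixth spans 10 semitones, so G# moves to pitch class 6. On the letter E that is E##.

E##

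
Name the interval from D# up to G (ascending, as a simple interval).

Counting letters D–E–F–G gives a fourth.
D#→G = 4 semitones, 1 narrower than the perfect fourth (5), so diminished.

diminished fourth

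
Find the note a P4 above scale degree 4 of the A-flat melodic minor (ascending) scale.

Gb

Scale degree 4 of Ab melodic minor (ascending) is Db.
A perfect fourth (5 semitones) above Db lands on the letter G, giving Gb.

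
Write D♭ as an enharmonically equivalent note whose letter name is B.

Plain B sits 2 semitones below Db, so on the letter B the same pitch needs a double sharp: B##.

B##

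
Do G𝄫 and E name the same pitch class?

No

Gbb is pitch class 5; E is pitch class 4.
The pitch classes differ (5 vs. 4), so they are not enharmonic equivalents.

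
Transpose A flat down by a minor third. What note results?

F

A third below A lands on the letter F.
A minor third spans 3 semitones, so Ab moves to pitch class 5. On the letter F that is F.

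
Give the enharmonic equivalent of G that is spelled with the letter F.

Plain F sits 2 semitones below G, so on the letter F the same pitch needs a double sharp: F##.

F##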